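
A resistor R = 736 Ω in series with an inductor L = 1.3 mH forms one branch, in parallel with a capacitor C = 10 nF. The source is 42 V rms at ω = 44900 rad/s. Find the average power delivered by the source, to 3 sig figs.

2.38 W

X_L = ωL = 58.4 Ω
X_C = 1/(ωC) = 2230 Ω
Branch 1 (R+jX_L): Z₁ = 736 + j58.4 Ω, |Z₁| = 738 Ω
Branch 2 (−jX_C): Z₂ = −j2230 Ω
Parallel: Z = Z₁Z₂/(Z₁+Z₂), |Z| = 718 Ω, ∠Z = -14.2°
I = V/|Z| = 58.5 mA
P = VI cos φ = 42 × 0.0585 × cos(-14.2°) = 2.38 W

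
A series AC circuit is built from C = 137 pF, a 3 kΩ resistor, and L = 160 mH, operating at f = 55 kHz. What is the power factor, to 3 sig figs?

ω = 2πf = 345600 rad/s
X_L = ωL = 55300 Ω
X_C = 1/(ωC) = 21100 Ω
Net reactance X = X_L − X_C = 34200 Ω
Z = 3000 + j34200 Ω
|Z| = √(3000² + 34200²) = 34300 Ω
∠Z = arctan(34200/3000) = 85.0°
cos φ = cos(85.0°) = 0.0875

0.0875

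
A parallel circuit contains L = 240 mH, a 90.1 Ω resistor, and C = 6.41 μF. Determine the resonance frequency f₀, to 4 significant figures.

ω₀ = 1/√(LC) = 1/√(0.24 × 6.41e-06) = 806.2 rad/s
f₀ = ω₀/(2π) = 128.3 Hz

128.3 Hz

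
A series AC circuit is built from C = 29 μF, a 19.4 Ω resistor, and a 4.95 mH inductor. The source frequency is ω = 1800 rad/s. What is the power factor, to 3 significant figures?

X_L = ωL = 8.91 Ω
X_C = 1/(ωC) = 19.2 Ω
Net reactance X = X_L − X_C = -10.2 Ω
Z = 19.4 − j10.2 Ω
|Z| = √(19.4² + 10.2²) = 21.9 Ω
∠Z = arctan(-10.2/19.4) = -27.8°
cos φ = cos(-27.8°) = 0.884

0.884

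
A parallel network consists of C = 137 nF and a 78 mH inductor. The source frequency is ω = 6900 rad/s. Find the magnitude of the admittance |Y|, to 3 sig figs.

913 μS

X_L = ωL = 538 Ω
X_C = 1/(ωC) = 1060 Ω
Parallel: admittances add. Y = 1/(jωL) + jωC
Y = (0 − j0.000913) S
|Y| = 0.000913 S → |Z| = 1/|Y| = 1100 Ω, ∠Z = −∠Y = 90.0°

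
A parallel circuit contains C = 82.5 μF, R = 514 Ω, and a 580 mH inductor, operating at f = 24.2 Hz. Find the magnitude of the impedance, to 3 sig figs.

ω = 2πf = 152.1 rad/s
X_L = ωL = 88.2 Ω
X_C = 1/(ωC) = 79.7 Ω
Parallel: admittances add. Y = 1/R + 1/(jωL) + jωC
Y = (0.00195 + j0.00121) S
|Y| = 0.00229 S → |Z| = 1/|Y| = 437 Ω, ∠Z = −∠Y = -31.8°

437 Ω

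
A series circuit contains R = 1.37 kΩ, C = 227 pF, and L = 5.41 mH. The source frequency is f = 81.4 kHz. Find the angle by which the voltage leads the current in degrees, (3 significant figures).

ω = 2πf = 511500 rad/s
X_L = ωL = 2770 Ω
X_C = 1/(ωC) = 8610 Ω
Net reactance X = X_L − X_C = -5850 Ω
Z = 1370 − j5850 Ω
|Z| = √(1370² + 5850²) = 6000 Ω
∠Z = arctan(-5850/1370) = -76.8°

-76.8°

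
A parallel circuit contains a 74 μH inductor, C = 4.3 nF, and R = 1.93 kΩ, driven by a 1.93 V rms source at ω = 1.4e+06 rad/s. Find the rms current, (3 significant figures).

X_L = ωL = 104 Ω
X_C = 1/(ωC) = 166 Ω
Parallel: admittances add. Y = 1/R + 1/(jωL) + jωC
Y = (0.000518 − j0.00363) S
|Y| = 0.00367 S → |Z| = 1/|Y| = 273 Ω, ∠Z = −∠Y = 81.9°
I = V/|Z| = 1.93/273 = 7.08 mA

7.08 mA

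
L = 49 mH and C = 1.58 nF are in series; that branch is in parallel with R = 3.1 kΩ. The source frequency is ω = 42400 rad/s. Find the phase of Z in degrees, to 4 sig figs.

-13.56°

X_L = ωL = 2078 Ω
X_C = 1/(ωC) = 14930 Ω
Branch 1: Z₁ = R = 3100 Ω
Branch 2 (series LC): Z₂ = j(X_L − X_C) = −j12850 Ω
Parallel: Z = Z₁Z₂/(Z₁+Z₂), |Z| = 3014 Ω, ∠Z = -13.56°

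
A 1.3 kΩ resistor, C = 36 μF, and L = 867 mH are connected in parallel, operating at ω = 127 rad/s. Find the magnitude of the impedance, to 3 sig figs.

219 Ω

X_L = ωL = 110 Ω
X_C = 1/(ωC) = 219 Ω
Parallel: admittances add. Y = 1/R + 1/(jωL) + jωC
Y = (0.000769 − j0.00451) S
|Y| = 0.00458 S → |Z| = 1/|Y| = 219 Ω, ∠Z = −∠Y = 80.3°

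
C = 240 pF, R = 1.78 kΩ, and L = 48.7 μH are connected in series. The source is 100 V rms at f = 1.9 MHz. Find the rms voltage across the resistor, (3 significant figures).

ω = 2πf = 1.194e+07 rad/s
X_L = ωL = 581 Ω
X_C = 1/(ωC) = 349 Ω
Net reactance X = X_L − X_C = 232 Ω
Z = 1780 + j232 Ω
|Z| = √(1780² + 232²) = 1800 Ω
I = V/|Z| = 55.7 mA
V_R = I·|Z_R| = 0.0557 × 1780 = 99.2 V

99.2 V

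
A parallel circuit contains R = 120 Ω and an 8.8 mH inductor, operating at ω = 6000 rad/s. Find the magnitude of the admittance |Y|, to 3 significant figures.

X_L = ωL = 52.8 Ω
Parallel: admittances add. Y = 1/R + 1/(jωL)
Y = (0.00833 − j0.0189) S
|Y| = 0.0207 S → |Z| = 1/|Y| = 48.3 Ω, ∠Z = −∠Y = 66.3°

20.7 mS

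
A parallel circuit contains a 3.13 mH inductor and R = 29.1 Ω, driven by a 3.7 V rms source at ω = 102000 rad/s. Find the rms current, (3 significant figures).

128 mA

X_L = ωL = 319 Ω
Parallel: admittances add. Y = 1/R + 1/(jωL)
Y = (0.0344 − j0.00313) S
|Y| = 0.0345 S → |Z| = 1/|Y| = 29.0 Ω, ∠Z = −∠Y = 5.21°
I = V/|Z| = 3.7/29.0 = 128 mA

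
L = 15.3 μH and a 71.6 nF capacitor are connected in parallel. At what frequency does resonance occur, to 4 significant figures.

152.1 kHz

ω₀ = 1/√(LC) = 1/√(1.53e-05 × 7.16e-08) = 955400 rad/s
f₀ = ω₀/(2π) = 152.1 kHz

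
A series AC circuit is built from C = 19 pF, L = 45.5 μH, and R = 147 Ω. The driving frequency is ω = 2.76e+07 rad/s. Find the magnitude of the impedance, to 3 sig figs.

X_L = ωL = 1260 Ω
X_C = 1/(ωC) = 1910 Ω
Net reactance X = X_L − X_C = -651 Ω
Z = 147 − j651 Ω
|Z| = √(147² + 651²) = 668 Ω

668 Ω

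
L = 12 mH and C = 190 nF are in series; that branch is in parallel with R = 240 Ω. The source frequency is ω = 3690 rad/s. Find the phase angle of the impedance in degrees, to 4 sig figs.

X_L = ωL = 44.28 Ω
X_C = 1/(ωC) = 1426 Ω
Branch 1: Z₁ = R = 240.0 Ω
Branch 2 (series LC): Z₂ = j(X_L − X_C) = −j1382 Ω
Parallel: Z = Z₁Z₂/(Z₁+Z₂), |Z| = 236.5 Ω, ∠Z = -9.851°

-9.851°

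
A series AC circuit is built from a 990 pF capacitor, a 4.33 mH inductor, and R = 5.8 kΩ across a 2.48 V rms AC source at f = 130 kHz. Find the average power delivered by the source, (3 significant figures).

ω = 2πf = 816800 rad/s
X_L = ωL = 3540 Ω
X_C = 1/(ωC) = 1240 Ω
Net reactance X = X_L − X_C = 2300 Ω
Z = 5800 + j2300 Ω
|Z| = √(5800² + 2300²) = 6240 Ω
∠Z = arctan(2300/5800) = 21.6°
I = V/|Z| = 397 μA
P = VI cos φ = 2.48 × 0.000397 × cos(21.6°) = 916 μW

916 μW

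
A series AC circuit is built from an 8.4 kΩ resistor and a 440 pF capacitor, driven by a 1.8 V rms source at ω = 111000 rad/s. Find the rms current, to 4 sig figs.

81.33 μA

X_C = 1/(ωC) = 20480 Ω
Z = 8400 − j20480 Ω
|Z| = √(8400² + 20480²) = 22130 Ω
I = V/|Z| = 1.8/22130 = 81.33 μA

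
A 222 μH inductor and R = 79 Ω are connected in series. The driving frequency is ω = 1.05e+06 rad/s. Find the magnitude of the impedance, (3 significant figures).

X_L = ωL = 233 Ω
Z = 79.0 + j233 Ω
|Z| = √(79.0² + 233²) = 246 Ω

246 Ω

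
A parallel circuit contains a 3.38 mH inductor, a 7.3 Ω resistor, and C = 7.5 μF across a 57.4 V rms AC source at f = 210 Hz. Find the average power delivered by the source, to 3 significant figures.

451 W

ω = 2πf = 1319 rad/s
X_L = ωL = 4.46 Ω
X_C = 1/(ωC) = 101 Ω
Parallel: admittances add. Y = 1/R + 1/(jωL) + jωC
Y = (0.137 − j0.214) S
|Y| = 0.254 S → |Z| = 1/|Y| = 3.93 Ω, ∠Z = −∠Y = 57.4°
I = V/|Z| = 14.6 A
P = VI cos φ = 57.4 × 14.6 × cos(57.4°) = 451 W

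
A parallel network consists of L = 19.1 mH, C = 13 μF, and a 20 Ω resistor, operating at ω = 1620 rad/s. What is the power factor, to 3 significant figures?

0.976

X_L = ωL = 30.9 Ω
X_C = 1/(ωC) = 47.5 Ω
Parallel: admittances add. Y = 1/R + 1/(jωL) + jωC
Y = (0.0500 − j0.0113) S
|Y| = 0.0513 S → |Z| = 1/|Y| = 19.5 Ω, ∠Z = −∠Y = 12.7°
cos φ = cos(12.7°) = 0.976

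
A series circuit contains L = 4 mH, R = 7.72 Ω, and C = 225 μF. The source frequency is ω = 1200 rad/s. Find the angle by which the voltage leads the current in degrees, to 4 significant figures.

8.082°

X_L = ωL = 4.800 Ω
X_C = 1/(ωC) = 3.704 Ω
Net reactance X = X_L − X_C = 1.096 Ω
Z = 7.720 + j1.096 Ω
|Z| = √(7.720² + 1.096²) = 7.797 Ω
∠Z = arctan(1.096/7.720) = 8.082°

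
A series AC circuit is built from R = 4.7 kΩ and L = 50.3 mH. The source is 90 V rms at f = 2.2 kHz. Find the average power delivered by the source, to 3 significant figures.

1.69 W

ω = 2πf = 13820 rad/s
X_L = ωL = 695 Ω
Z = 4700 + j695 Ω
|Z| = √(4700² + 695²) = 4750 Ω
∠Z = arctan(695/4700) = 8.42°
I = V/|Z| = 18.9 mA
P = VI cos φ = 90 × 0.0189 × cos(8.42°) = 1.69 W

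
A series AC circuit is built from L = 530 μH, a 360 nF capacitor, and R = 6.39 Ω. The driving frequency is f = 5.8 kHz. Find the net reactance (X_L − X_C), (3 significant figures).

ω = 2πf = 36440 rad/s
X_L = ωL = 19.3 Ω
X_C = 1/(ωC) = 76.2 Ω
X = 19.3 − 76.2 = -56.9 Ω

-56.9 Ω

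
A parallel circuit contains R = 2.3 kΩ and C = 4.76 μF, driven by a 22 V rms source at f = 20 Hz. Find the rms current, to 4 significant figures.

ω = 2πf = 125.7 rad/s
X_C = 1/(ωC) = 1672 Ω
Parallel: admittances add. Y = 1/R + jωC
Y = (0.0004348 + j0.0005982) S
|Y| = 0.0007395 S → |Z| = 1/|Y| = 1352 Ω, ∠Z = −∠Y = -53.99°
I = V/|Z| = 22/1352 = 16.27 mA

16.27 mA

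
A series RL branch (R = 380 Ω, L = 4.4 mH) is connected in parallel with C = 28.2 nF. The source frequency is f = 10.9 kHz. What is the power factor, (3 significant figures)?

0.928

ω = 2πf = 68490 rad/s
X_L = ωL = 301 Ω
X_C = 1/(ωC) = 518 Ω
Branch 1 (R+jX_L): Z₁ = 380 + j301 Ω, |Z₁| = 485 Ω
Branch 2 (−jX_C): Z₂ = −j518 Ω
Parallel: Z = Z₁Z₂/(Z₁+Z₂), |Z| = 574 Ω, ∠Z = -21.9°
cos φ = cos(-21.9°) = 0.928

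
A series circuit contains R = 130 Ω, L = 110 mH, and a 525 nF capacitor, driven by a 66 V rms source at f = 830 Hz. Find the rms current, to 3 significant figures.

ω = 2πf = 5215 rad/s
X_L = ωL = 574 Ω
X_C = 1/(ωC) = 365 Ω
Net reactance X = X_L − X_C = 208 Ω
Z = 130 + j208 Ω
|Z| = √(130² + 208²) = 246 Ω
I = V/|Z| = 66/246 = 269 mA

269 mA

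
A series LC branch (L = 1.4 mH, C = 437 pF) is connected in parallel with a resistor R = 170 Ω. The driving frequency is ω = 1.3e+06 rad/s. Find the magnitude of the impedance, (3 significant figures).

56.4 Ω

X_L = ωL = 1820 Ω
X_C = 1/(ωC) = 1760 Ω
Branch 1: Z₁ = R = 170 Ω
Branch 2 (series LC): Z₂ = j(X_L − X_C) = j59.7 Ω
Parallel: Z = Z₁Z₂/(Z₁+Z₂), |Z| = 56.4 Ω, ∠Z = 70.6°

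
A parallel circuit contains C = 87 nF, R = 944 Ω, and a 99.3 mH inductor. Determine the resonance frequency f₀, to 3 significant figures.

ω₀ = 1/√(LC) = 1/√(0.0993 × 8.7e-08) = 10760 rad/s
f₀ = ω₀/(2π) = 1.71 kHz

1.71 kHz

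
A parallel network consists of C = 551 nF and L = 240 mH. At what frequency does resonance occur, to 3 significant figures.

ω₀ = 1/√(LC) = 1/√(0.24 × 5.51e-07) = 2750 rad/s
f₀ = ω₀/(2π) = 438 Hz

438 Hz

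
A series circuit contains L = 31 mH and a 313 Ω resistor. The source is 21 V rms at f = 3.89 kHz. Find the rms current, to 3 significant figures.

25.6 mA

ω = 2πf = 24440 rad/s
X_L = ωL = 758 Ω
Z = 313 + j758 Ω
|Z| = √(313² + 758²) = 820 Ω
I = V/|Z| = 21/820 = 25.6 mA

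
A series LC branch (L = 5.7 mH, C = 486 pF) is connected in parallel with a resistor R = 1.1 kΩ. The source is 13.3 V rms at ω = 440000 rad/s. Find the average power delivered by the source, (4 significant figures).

160.8 mW

X_L = ωL = 2508 Ω
X_C = 1/(ωC) = 4676 Ω
Branch 1: Z₁ = R = 1100 Ω
Branch 2 (series LC): Z₂ = j(X_L − X_C) = −j2168 Ω
Parallel: Z = Z₁Z₂/(Z₁+Z₂), |Z| = 981.0 Ω, ∠Z = -26.90°
I = V/|Z| = 13.56 mA
P = VI cos φ = 13.3 × 0.01356 × cos(-26.90°) = 160.8 mW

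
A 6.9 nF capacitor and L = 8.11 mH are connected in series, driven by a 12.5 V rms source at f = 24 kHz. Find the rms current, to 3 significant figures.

ω = 2πf = 150800 rad/s
X_L = ωL = 1220 Ω
X_C = 1/(ωC) = 961 Ω
Net reactance X = X_L − X_C = 262 Ω
Z = j262 Ω
|Z| = √(0² + 262²) = 262 Ω
I = V/|Z| = 12.5/262 = 47.7 mA

47.7 mA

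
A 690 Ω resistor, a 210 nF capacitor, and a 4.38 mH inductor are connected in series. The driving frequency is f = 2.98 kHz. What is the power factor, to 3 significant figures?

0.970

ω = 2πf = 18720 rad/s
X_L = ωL = 82.0 Ω
X_C = 1/(ωC) = 254 Ω
Net reactance X = X_L − X_C = -172 Ω
Z = 690 − j172 Ω
|Z| = √(690² + 172²) = 711 Ω
∠Z = arctan(-172/690) = -14.0°
cos φ = cos(-14.0°) = 0.970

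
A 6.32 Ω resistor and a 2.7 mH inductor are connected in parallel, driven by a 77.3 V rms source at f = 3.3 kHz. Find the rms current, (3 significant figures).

12.3 A

ω = 2πf = 20730 rad/s
X_L = ωL = 56.0 Ω
Parallel: admittances add. Y = 1/R + 1/(jωL)
Y = (0.158 − j0.0179) S
|Y| = 0.159 S → |Z| = 1/|Y| = 6.28 Ω, ∠Z = −∠Y = 6.44°
I = V/|Z| = 77.3/6.28 = 12.3 A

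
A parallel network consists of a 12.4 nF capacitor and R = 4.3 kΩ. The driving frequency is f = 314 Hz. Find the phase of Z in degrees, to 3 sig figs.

ω = 2πf = 1973 rad/s
X_C = 1/(ωC) = 40900 Ω
Parallel: admittances add. Y = 1/R + jωC
Y = (0.000233 + j2.45e-05) S
|Y| = 0.000234 S → |Z| = 1/|Y| = 4280 Ω, ∠Z = −∠Y = -6.01°

-6.01°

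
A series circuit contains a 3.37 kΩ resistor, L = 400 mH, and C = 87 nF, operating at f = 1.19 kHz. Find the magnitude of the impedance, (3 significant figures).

3670 Ω

ω = 2πf = 7477 rad/s
X_L = ωL = 2990 Ω
X_C = 1/(ωC) = 1540 Ω
Net reactance X = X_L − X_C = 1450 Ω
Z = 3370 + j1450 Ω
|Z| = √(3370² + 1450²) = 3670 Ω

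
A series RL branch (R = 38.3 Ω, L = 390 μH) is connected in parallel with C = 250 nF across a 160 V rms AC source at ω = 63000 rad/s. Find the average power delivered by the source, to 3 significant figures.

474 W

X_L = ωL = 24.6 Ω
X_C = 1/(ωC) = 63.5 Ω
Branch 1 (R+jX_L): Z₁ = 38.3 + j24.6 Ω, |Z₁| = 45.5 Ω
Branch 2 (−jX_C): Z₂ = −j63.5 Ω
Parallel: Z = Z₁Z₂/(Z₁+Z₂), |Z| = 52.9 Ω, ∠Z = -11.9°
I = V/|Z| = 3.02 A
P = VI cos φ = 160 × 3.02 × cos(-11.9°) = 474 W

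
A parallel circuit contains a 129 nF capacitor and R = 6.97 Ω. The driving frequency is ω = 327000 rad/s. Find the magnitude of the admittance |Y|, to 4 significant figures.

X_C = 1/(ωC) = 23.71 Ω
Parallel: admittances add. Y = 1/R + jωC
Y = (0.1435 + j0.04218) S
|Y| = 0.1495 S → |Z| = 1/|Y| = 6.687 Ω, ∠Z = −∠Y = -16.38°

149.5 mS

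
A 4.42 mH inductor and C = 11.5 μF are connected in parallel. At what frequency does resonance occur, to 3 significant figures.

706 Hz

ω₀ = 1/√(LC) = 1/√(0.00442 × 1.15e-05) = 4435 rad/s
f₀ = ω₀/(2π) = 706 Hz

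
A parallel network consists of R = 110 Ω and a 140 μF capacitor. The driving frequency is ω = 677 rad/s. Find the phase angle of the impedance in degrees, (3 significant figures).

-84.5°

X_C = 1/(ωC) = 10.6 Ω
Parallel: admittances add. Y = 1/R + jωC
Y = (0.00909 + j0.0948) S
|Y| = 0.0952 S → |Z| = 1/|Y| = 10.5 Ω, ∠Z = −∠Y = -84.5°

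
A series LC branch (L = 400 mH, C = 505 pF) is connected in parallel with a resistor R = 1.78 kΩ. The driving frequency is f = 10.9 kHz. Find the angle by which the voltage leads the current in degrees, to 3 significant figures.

-49.5°

ω = 2πf = 68490 rad/s
X_L = ωL = 27400 Ω
X_C = 1/(ωC) = 28900 Ω
Branch 1: Z₁ = R = 1780 Ω
Branch 2 (series LC): Z₂ = j(X_L − X_C) = −j1520 Ω
Parallel: Z = Z₁Z₂/(Z₁+Z₂), |Z| = 1160 Ω, ∠Z = -49.5°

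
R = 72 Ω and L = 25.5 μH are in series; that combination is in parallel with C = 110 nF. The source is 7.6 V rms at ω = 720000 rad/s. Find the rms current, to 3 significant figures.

X_L = ωL = 18.4 Ω
X_C = 1/(ωC) = 12.6 Ω
Branch 1 (R+jX_L): Z₁ = 72.0 + j18.4 Ω, |Z₁| = 74.3 Ω
Branch 2 (−jX_C): Z₂ = −j12.6 Ω
Parallel: Z = Z₁Z₂/(Z₁+Z₂), |Z| = 13.0 Ω, ∠Z = -80.2°
I = V/|Z| = 7.6/13.0 = 585 mA

585 mA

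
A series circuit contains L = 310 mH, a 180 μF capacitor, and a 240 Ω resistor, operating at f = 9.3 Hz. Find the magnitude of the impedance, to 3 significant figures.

252 Ω

ω = 2πf = 58.43 rad/s
X_L = ωL = 18.1 Ω
X_C = 1/(ωC) = 95.1 Ω
Net reactance X = X_L − X_C = -77.0 Ω
Z = 240 − j77.0 Ω
|Z| = √(240² + 77.0²) = 252 Ω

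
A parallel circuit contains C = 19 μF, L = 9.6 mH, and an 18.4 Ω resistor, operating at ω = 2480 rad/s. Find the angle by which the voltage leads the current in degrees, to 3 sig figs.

-5.38°

X_L = ωL = 23.8 Ω
X_C = 1/(ωC) = 21.2 Ω
Parallel: admittances add. Y = 1/R + 1/(jωL) + jωC
Y = (0.0543 + j0.00512) S
|Y| = 0.0546 S → |Z| = 1/|Y| = 18.3 Ω, ∠Z = −∠Y = -5.38°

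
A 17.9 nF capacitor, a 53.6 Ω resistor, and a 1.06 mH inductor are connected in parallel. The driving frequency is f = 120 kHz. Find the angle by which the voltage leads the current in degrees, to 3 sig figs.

-33.3°

ω = 2πf = 754000 rad/s
X_L = ωL = 799 Ω
X_C = 1/(ωC) = 74.1 Ω
Parallel: admittances add. Y = 1/R + 1/(jωL) + jωC
Y = (0.0187 + j0.0122) S
|Y| = 0.0223 S → |Z| = 1/|Y| = 44.8 Ω, ∠Z = −∠Y = -33.3°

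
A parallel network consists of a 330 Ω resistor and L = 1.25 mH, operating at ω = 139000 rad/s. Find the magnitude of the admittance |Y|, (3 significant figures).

6.50 mS

X_L = ωL = 174 Ω
Parallel: admittances add. Y = 1/R + 1/(jωL)
Y = (0.00303 − j0.00576) S
|Y| = 0.00650 S → |Z| = 1/|Y| = 154 Ω, ∠Z = −∠Y = 62.2°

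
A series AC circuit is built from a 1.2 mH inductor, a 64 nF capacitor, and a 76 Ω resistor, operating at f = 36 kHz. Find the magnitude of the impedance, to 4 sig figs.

ω = 2πf = 226200 rad/s
X_L = ωL = 271.4 Ω
X_C = 1/(ωC) = 69.08 Ω
Net reactance X = X_L − X_C = 202.4 Ω
Z = 76.00 + j202.4 Ω
|Z| = √(76.00² + 202.4²) = 216.2 Ω

216.2 Ω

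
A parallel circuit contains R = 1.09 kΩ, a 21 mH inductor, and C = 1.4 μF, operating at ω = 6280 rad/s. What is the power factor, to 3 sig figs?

0.604

X_L = ωL = 132 Ω
X_C = 1/(ωC) = 114 Ω
Parallel: admittances add. Y = 1/R + 1/(jωL) + jωC
Y = (0.000917 + j0.00121) S
|Y| = 0.00152 S → |Z| = 1/|Y| = 659 Ω, ∠Z = −∠Y = -52.8°
cos φ = cos(-52.8°) = 0.604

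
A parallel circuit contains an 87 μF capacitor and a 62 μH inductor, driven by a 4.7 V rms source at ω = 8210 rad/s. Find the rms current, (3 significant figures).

5.88 A

X_L = ωL = 0.509 Ω
X_C = 1/(ωC) = 1.40 Ω
Parallel: admittances add. Y = 1/(jωL) + jωC
Y = (0 − j1.25) S
|Y| = 1.25 S → |Z| = 1/|Y| = 0.800 Ω, ∠Z = −∠Y = 90.0°
I = V/|Z| = 4.7/0.800 = 5.88 A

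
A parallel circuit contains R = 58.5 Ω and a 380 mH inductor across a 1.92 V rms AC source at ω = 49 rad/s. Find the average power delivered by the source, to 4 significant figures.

63.02 mW

X_L = ωL = 18.62 Ω
Parallel: admittances add. Y = 1/R + 1/(jωL)
Y = (0.01709 − j0.05371) S
|Y| = 0.05636 S → |Z| = 1/|Y| = 17.74 Ω, ∠Z = −∠Y = 72.34°
I = V/|Z| = 108.2 mA
P = VI cos φ = 1.92 × 0.1082 × cos(72.34°) = 63.02 mW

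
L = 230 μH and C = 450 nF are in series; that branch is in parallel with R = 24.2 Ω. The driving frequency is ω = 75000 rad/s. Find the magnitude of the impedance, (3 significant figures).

11.0 Ω

X_L = ωL = 17.2 Ω
X_C = 1/(ωC) = 29.6 Ω
Branch 1: Z₁ = R = 24.2 Ω
Branch 2 (series LC): Z₂ = j(X_L − X_C) = −j12.4 Ω
Parallel: Z = Z₁Z₂/(Z₁+Z₂), |Z| = 11.0 Ω, ∠Z = -62.9°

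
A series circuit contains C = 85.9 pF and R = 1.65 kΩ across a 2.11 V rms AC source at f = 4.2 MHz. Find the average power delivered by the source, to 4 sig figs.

2.518 mW

ω = 2πf = 2.639e+07 rad/s
X_C = 1/(ωC) = 441.1 Ω
Z = 1650 − j441.1 Ω
|Z| = √(1650² + 441.1²) = 1708 Ω
∠Z = arctan(-441.1/1650) = -14.97°
I = V/|Z| = 1.235 mA
P = VI cos φ = 2.11 × 0.001235 × cos(-14.97°) = 2.518 mW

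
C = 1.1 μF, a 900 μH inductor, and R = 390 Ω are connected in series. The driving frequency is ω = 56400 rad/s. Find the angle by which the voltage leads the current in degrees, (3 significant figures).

5.08°

X_L = ωL = 50.8 Ω
X_C = 1/(ωC) = 16.1 Ω
Net reactance X = X_L − X_C = 34.6 Ω
Z = 390 + j34.6 Ω
|Z| = √(390² + 34.6²) = 392 Ω
∠Z = arctan(34.6/390) = 5.08°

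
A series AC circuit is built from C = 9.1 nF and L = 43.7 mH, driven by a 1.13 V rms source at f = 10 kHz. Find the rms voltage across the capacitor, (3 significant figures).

1.98 V

ω = 2πf = 62830 rad/s
X_L = ωL = 2750 Ω
X_C = 1/(ωC) = 1750 Ω
Net reactance X = X_L − X_C = 997 Ω
Z = j997 Ω
|Z| = √(0² + 997²) = 997 Ω
I = V/|Z| = 1.13 mA
V_C = I·|Z_C| = 0.00113 × 1750 = 1.98 V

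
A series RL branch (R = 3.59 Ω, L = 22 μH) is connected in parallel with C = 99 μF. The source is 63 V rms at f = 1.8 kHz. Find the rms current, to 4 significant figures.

71.49 A

ω = 2πf = 11310 rad/s
X_L = ωL = 0.2488 Ω
X_C = 1/(ωC) = 0.8931 Ω
Branch 1 (R+jX_L): Z₁ = 3.590 + j0.2488 Ω, |Z₁| = 3.599 Ω
Branch 2 (−jX_C): Z₂ = −j0.8931 Ω
Parallel: Z = Z₁Z₂/(Z₁+Z₂), |Z| = 0.8812 Ω, ∠Z = -75.86°
I = V/|Z| = 63/0.8812 = 71.49 A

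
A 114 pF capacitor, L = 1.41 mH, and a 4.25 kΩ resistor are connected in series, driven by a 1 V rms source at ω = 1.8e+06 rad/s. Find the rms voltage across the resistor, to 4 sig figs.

X_L = ωL = 2538 Ω
X_C = 1/(ωC) = 4873 Ω
Net reactance X = X_L − X_C = -2335 Ω
Z = 4250 − j2335 Ω
|Z| = √(4250² + 2335²) = 4849 Ω
I = V/|Z| = 206.2 μA
V_R = I·|Z_R| = 0.0002062 × 4250 = 0.8764 V

0.8764 V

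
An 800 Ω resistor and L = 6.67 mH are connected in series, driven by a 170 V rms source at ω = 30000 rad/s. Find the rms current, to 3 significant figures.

206 mA

X_L = ωL = 200 Ω
Z = 800 + j200 Ω
|Z| = √(800² + 200²) = 825 Ω
I = V/|Z| = 170/825 = 206 mA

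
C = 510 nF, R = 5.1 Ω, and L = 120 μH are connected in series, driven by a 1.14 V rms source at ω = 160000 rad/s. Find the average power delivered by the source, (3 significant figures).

X_L = ωL = 19.2 Ω
X_C = 1/(ωC) = 12.3 Ω
Net reactance X = X_L − X_C = 6.95 Ω
Z = 5.10 + j6.95 Ω
|Z| = √(5.10² + 6.95²) = 8.62 Ω
∠Z = arctan(6.95/5.10) = 53.7°
I = V/|Z| = 132 mA
P = VI cos φ = 1.14 × 0.132 × cos(53.7°) = 89.3 mW

89.3 mW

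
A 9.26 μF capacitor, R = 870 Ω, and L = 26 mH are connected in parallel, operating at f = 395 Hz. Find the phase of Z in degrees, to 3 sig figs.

-81.3°

ω = 2πf = 2482 rad/s
X_L = ωL = 64.5 Ω
X_C = 1/(ωC) = 43.5 Ω
Parallel: admittances add. Y = 1/R + 1/(jωL) + jωC
Y = (0.00115 + j0.00748) S
|Y| = 0.00757 S → |Z| = 1/|Y| = 132 Ω, ∠Z = −∠Y = -81.3°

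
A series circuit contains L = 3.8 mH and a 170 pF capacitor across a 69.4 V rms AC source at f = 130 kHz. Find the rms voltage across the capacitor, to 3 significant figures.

ω = 2πf = 816800 rad/s
X_L = ωL = 3100 Ω
X_C = 1/(ωC) = 7200 Ω
Net reactance X = X_L − X_C = -4100 Ω
Z = − j4100 Ω
|Z| = √(0² + 4100²) = 4100 Ω
I = V/|Z| = 16.9 mA
V_C = I·|Z_C| = 0.0169 × 7200 = 122 V

122 V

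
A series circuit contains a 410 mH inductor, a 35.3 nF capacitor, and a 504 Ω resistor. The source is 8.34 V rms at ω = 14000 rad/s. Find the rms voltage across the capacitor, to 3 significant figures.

X_L = ωL = 5740 Ω
X_C = 1/(ωC) = 2020 Ω
Net reactance X = X_L − X_C = 3720 Ω
Z = 504 + j3720 Ω
|Z| = √(504² + 3720²) = 3750 Ω
I = V/|Z| = 2.22 mA
V_C = I·|Z_C| = 0.00222 × 2020 = 4.50 V

4.50 V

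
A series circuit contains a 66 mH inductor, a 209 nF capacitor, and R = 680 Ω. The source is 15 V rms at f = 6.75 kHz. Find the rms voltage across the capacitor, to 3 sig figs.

ω = 2πf = 42410 rad/s
X_L = ωL = 2800 Ω
X_C = 1/(ωC) = 113 Ω
Net reactance X = X_L − X_C = 2690 Ω
Z = 680 + j2690 Ω
|Z| = √(680² + 2690²) = 2770 Ω
I = V/|Z| = 5.41 mA
V_C = I·|Z_C| = 0.00541 × 113 = 0.611 V

0.611 V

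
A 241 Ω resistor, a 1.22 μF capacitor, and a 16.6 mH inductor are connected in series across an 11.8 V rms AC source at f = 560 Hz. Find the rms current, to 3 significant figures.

39.7 mA

ω = 2πf = 3519 rad/s
X_L = ωL = 58.4 Ω
X_C = 1/(ωC) = 233 Ω
Net reactance X = X_L − X_C = -175 Ω
Z = 241 − j175 Ω
|Z| = √(241² + 175²) = 298 Ω
I = V/|Z| = 11.8/298 = 39.7 mA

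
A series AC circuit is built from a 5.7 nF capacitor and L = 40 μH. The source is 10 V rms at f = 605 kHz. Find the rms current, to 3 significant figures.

ω = 2πf = 3.801e+06 rad/s
X_L = ωL = 152 Ω
X_C = 1/(ωC) = 46.2 Ω
Net reactance X = X_L − X_C = 106 Ω
Z = j106 Ω
|Z| = √(0² + 106²) = 106 Ω
I = V/|Z| = 10/106 = 94.4 mA

94.4 mA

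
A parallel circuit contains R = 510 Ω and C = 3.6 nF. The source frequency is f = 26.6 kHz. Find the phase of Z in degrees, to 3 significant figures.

ω = 2πf = 167100 rad/s
X_C = 1/(ωC) = 1660 Ω
Parallel: admittances add. Y = 1/R + jωC
Y = (0.00196 + j0.000602) S
|Y| = 0.00205 S → |Z| = 1/|Y| = 488 Ω, ∠Z = −∠Y = -17.1°

-17.1°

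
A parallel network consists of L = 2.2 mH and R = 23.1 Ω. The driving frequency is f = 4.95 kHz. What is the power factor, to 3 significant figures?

0.947

ω = 2πf = 31100 rad/s
X_L = ωL = 68.4 Ω
Parallel: admittances add. Y = 1/R + 1/(jωL)
Y = (0.0433 − j0.0146) S
|Y| = 0.0457 S → |Z| = 1/|Y| = 21.9 Ω, ∠Z = −∠Y = 18.7°
cos φ = cos(18.7°) = 0.947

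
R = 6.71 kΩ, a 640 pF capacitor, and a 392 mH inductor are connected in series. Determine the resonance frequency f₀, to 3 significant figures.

ω₀ = 1/√(LC) = 1/√(0.392 × 6.4e-10) = 63130 rad/s
f₀ = ω₀/(2π) = 10.0 kHz

10.0 kHz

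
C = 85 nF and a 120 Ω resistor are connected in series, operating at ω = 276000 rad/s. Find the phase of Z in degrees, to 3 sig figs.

-19.6°

X_C = 1/(ωC) = 42.6 Ω
Z = 120 − j42.6 Ω
|Z| = √(120² + 42.6²) = 127 Ω
∠Z = arctan(-42.6/120) = -19.6°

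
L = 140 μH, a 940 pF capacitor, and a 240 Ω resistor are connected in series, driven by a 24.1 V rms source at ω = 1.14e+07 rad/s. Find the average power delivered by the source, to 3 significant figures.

X_L = ωL = 1600 Ω
X_C = 1/(ωC) = 93.3 Ω
Net reactance X = X_L − X_C = 1500 Ω
Z = 240 + j1500 Ω
|Z| = √(240² + 1500²) = 1520 Ω
∠Z = arctan(1500/240) = 80.9°
I = V/|Z| = 15.8 mA
P = VI cos φ = 24.1 × 0.0158 × cos(80.9°) = 60.2 mW

60.2 mW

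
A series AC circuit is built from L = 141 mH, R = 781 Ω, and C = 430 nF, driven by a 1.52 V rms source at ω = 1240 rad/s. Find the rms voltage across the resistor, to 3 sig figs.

0.634 V

X_L = ωL = 175 Ω
X_C = 1/(ωC) = 1880 Ω
Net reactance X = X_L − X_C = -1700 Ω
Z = 781 − j1700 Ω
|Z| = √(781² + 1700²) = 1870 Ω
I = V/|Z| = 812 μA
V_R = I·|Z_R| = 0.000812 × 781 = 0.634 V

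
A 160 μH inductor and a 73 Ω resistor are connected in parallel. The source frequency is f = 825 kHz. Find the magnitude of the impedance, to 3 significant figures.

72.7 Ω

ω = 2πf = 5.184e+06 rad/s
X_L = ωL = 829 Ω
Parallel: admittances add. Y = 1/R + 1/(jωL)
Y = (0.0137 − j0.00121) S
|Y| = 0.0138 S → |Z| = 1/|Y| = 72.7 Ω, ∠Z = −∠Y = 5.03°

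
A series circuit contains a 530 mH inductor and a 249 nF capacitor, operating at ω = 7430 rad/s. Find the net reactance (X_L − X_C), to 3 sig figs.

X_L = ωL = 3940 Ω
X_C = 1/(ωC) = 541 Ω
X = 3940 − 541 = 3400 Ω

3400 Ω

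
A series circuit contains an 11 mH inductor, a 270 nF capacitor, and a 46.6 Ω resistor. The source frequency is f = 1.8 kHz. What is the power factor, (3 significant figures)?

ω = 2πf = 11310 rad/s
X_L = ωL = 124 Ω
X_C = 1/(ωC) = 327 Ω
Net reactance X = X_L − X_C = -203 Ω
Z = 46.6 − j203 Ω
|Z| = √(46.6² + 203²) = 208 Ω
∠Z = arctan(-203/46.6) = -77.1°
cos φ = cos(-77.1°) = 0.224

0.224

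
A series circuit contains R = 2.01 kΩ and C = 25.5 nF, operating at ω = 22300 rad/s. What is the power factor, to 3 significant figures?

X_C = 1/(ωC) = 1760 Ω
Z = 2010 − j1760 Ω
|Z| = √(2010² + 1760²) = 2670 Ω
∠Z = arctan(-1760/2010) = -41.2°
cos φ = cos(-41.2°) = 0.753

0.753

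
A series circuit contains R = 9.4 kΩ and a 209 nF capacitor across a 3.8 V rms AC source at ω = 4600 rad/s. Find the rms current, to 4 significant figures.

X_C = 1/(ωC) = 1040 Ω
Z = 9400 − j1040 Ω
|Z| = √(9400² + 1040²) = 9457 Ω
I = V/|Z| = 3.8/9457 = 401.8 μA

401.8 μA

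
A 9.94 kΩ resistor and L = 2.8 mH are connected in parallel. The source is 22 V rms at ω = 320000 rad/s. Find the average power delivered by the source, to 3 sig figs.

48.7 mW

X_L = ωL = 896 Ω
Parallel: admittances add. Y = 1/R + 1/(jωL)
Y = (0.000101 − j0.00112) S
|Y| = 0.00112 S → |Z| = 1/|Y| = 892 Ω, ∠Z = −∠Y = 84.8°
I = V/|Z| = 24.7 mA
P = VI cos φ = 22 × 0.0247 × cos(84.8°) = 48.7 mW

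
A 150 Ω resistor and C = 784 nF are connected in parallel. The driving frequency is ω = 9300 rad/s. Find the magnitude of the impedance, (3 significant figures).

101 Ω

X_C = 1/(ωC) = 137 Ω
Parallel: admittances add. Y = 1/R + jωC
Y = (0.00667 + j0.00729) S
|Y| = 0.00988 S → |Z| = 1/|Y| = 101 Ω, ∠Z = −∠Y = -47.6°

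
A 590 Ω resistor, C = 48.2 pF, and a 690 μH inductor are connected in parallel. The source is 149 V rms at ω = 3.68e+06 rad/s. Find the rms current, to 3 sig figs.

X_L = ωL = 2540 Ω
X_C = 1/(ωC) = 5640 Ω
Parallel: admittances add. Y = 1/R + 1/(jωL) + jωC
Y = (0.00169 − j0.000216) S
|Y| = 0.00171 S → |Z| = 1/|Y| = 585 Ω, ∠Z = −∠Y = 7.28°
I = V/|Z| = 149/585 = 255 mA

255 mA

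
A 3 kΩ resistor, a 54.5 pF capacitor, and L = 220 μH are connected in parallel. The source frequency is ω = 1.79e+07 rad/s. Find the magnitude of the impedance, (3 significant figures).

1260 Ω

X_L = ωL = 3940 Ω
X_C = 1/(ωC) = 1030 Ω
Parallel: admittances add. Y = 1/R + 1/(jωL) + jωC
Y = (0.000333 + j0.000722) S
|Y| = 0.000795 S → |Z| = 1/|Y| = 1260 Ω, ∠Z = −∠Y = -65.2°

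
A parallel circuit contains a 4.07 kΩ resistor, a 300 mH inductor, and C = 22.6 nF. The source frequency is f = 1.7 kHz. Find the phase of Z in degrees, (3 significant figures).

ω = 2πf = 10680 rad/s
X_L = ωL = 3200 Ω
X_C = 1/(ωC) = 4140 Ω
Parallel: admittances add. Y = 1/R + 1/(jωL) + jωC
Y = (0.000246 − j7.07e-05) S
|Y| = 0.000256 S → |Z| = 1/|Y| = 3910 Ω, ∠Z = −∠Y = 16.0°

16.0°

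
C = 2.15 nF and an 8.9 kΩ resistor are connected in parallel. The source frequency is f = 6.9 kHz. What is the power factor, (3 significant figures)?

ω = 2πf = 43350 rad/s
X_C = 1/(ωC) = 10700 Ω
Parallel: admittances add. Y = 1/R + jωC
Y = (0.000112 + j9.32e-05) S
|Y| = 0.000146 S → |Z| = 1/|Y| = 6850 Ω, ∠Z = −∠Y = -39.7°
cos φ = cos(-39.7°) = 0.770

0.770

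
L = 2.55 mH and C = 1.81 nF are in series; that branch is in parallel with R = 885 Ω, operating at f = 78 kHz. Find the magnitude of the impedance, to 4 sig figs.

ω = 2πf = 490100 rad/s
X_L = ωL = 1250 Ω
X_C = 1/(ωC) = 1127 Ω
Branch 1: Z₁ = R = 885.0 Ω
Branch 2 (series LC): Z₂ = j(X_L − X_C) = j122.4 Ω
Parallel: Z = Z₁Z₂/(Z₁+Z₂), |Z| = 121.3 Ω, ∠Z = 82.13°

121.3 Ω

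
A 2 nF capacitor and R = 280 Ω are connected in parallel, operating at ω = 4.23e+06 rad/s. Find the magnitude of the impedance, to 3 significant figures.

109 Ω

X_C = 1/(ωC) = 118 Ω
Parallel: admittances add. Y = 1/R + jωC
Y = (0.00357 + j0.00846) S
|Y| = 0.00918 S → |Z| = 1/|Y| = 109 Ω, ∠Z = −∠Y = -67.1°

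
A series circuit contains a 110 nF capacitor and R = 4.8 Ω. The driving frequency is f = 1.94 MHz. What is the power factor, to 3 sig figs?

0.988

ω = 2πf = 1.219e+07 rad/s
X_C = 1/(ωC) = 0.746 Ω
Z = 4.80 − j0.746 Ω
|Z| = √(4.80² + 0.746²) = 4.86 Ω
∠Z = arctan(-0.746/4.80) = -8.83°
cos φ = cos(-8.83°) = 0.988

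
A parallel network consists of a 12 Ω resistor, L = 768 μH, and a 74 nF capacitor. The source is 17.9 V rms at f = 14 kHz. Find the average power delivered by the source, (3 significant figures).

ω = 2πf = 87960 rad/s
X_L = ωL = 67.6 Ω
X_C = 1/(ωC) = 154 Ω
Parallel: admittances add. Y = 1/R + 1/(jωL) + jωC
Y = (0.0833 − j0.00829) S
|Y| = 0.0837 S → |Z| = 1/|Y| = 11.9 Ω, ∠Z = −∠Y = 5.68°
I = V/|Z| = 1.50 A
P = VI cos φ = 17.9 × 1.50 × cos(5.68°) = 26.7 W

26.7 W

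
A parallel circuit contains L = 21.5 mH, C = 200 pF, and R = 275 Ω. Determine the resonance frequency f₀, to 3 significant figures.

76.8 kHz

ω₀ = 1/√(LC) = 1/√(0.0215 × 2e-10) = 482200 rad/s
f₀ = ω₀/(2π) = 76.8 kHz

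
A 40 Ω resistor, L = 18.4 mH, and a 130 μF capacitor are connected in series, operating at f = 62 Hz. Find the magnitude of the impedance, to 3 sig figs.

41.9 Ω

ω = 2πf = 389.6 rad/s
X_L = ωL = 7.17 Ω
X_C = 1/(ωC) = 19.7 Ω
Net reactance X = X_L − X_C = -12.6 Ω
Z = 40.0 − j12.6 Ω
|Z| = √(40.0² + 12.6²) = 41.9 Ω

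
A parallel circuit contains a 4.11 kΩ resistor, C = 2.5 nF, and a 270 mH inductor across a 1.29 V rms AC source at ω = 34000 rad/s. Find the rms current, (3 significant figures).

315 μA

X_L = ωL = 9180 Ω
X_C = 1/(ωC) = 11800 Ω
Parallel: admittances add. Y = 1/R + 1/(jωL) + jωC
Y = (0.000243 − j2.39e-05) S
|Y| = 0.000244 S → |Z| = 1/|Y| = 4090 Ω, ∠Z = −∠Y = 5.62°
I = V/|Z| = 1.29/4090 = 315 μA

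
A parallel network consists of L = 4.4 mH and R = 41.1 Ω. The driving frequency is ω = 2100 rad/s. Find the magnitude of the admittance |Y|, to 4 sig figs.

X_L = ωL = 9.240 Ω
Parallel: admittances add. Y = 1/R + 1/(jωL)
Y = (0.02433 − j0.1082) S
|Y| = 0.1109 S → |Z| = 1/|Y| = 9.015 Ω, ∠Z = −∠Y = 77.33°

110.9 mS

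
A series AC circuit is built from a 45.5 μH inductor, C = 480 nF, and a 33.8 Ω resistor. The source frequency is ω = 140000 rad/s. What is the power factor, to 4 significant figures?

X_L = ωL = 6.370 Ω
X_C = 1/(ωC) = 14.88 Ω
Net reactance X = X_L − X_C = -8.511 Ω
Z = 33.80 − j8.511 Ω
|Z| = √(33.80² + 8.511²) = 34.86 Ω
∠Z = arctan(-8.511/33.80) = -14.13°
cos φ = cos(-14.13°) = 0.9697

0.9697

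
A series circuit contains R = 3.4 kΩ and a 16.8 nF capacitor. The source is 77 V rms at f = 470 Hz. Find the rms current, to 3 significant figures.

3.77 mA

ω = 2πf = 2953 rad/s
X_C = 1/(ωC) = 20200 Ω
Z = 3400 − j20200 Ω
|Z| = √(3400² + 20200²) = 20400 Ω
I = V/|Z| = 77/20400 = 3.77 mA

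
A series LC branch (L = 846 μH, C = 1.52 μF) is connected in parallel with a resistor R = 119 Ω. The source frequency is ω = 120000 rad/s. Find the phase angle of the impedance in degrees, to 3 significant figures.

51.1°

X_L = ωL = 102 Ω
X_C = 1/(ωC) = 5.48 Ω
Branch 1: Z₁ = R = 119 Ω
Branch 2 (series LC): Z₂ = j(X_L − X_C) = j96.0 Ω
Parallel: Z = Z₁Z₂/(Z₁+Z₂), |Z| = 74.7 Ω, ∠Z = 51.1°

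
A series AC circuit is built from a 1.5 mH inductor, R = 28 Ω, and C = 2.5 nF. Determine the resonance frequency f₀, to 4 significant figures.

ω₀ = 1/√(LC) = 1/√(0.0015 × 2.5e-09) = 516400 rad/s
f₀ = ω₀/(2π) = 82.19 kHz

82.19 kHz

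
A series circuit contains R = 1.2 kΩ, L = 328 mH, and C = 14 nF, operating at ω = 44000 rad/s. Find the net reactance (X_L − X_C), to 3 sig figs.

X_L = ωL = 14400 Ω
X_C = 1/(ωC) = 1620 Ω
X = 14400 − 1620 = 12800 Ω

12800 Ω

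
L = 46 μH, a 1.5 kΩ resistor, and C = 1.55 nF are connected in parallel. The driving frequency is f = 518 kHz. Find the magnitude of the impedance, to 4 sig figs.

ω = 2πf = 3.255e+06 rad/s
X_L = ωL = 149.7 Ω
X_C = 1/(ωC) = 198.2 Ω
Parallel: admittances add. Y = 1/R + 1/(jωL) + jωC
Y = (0.0006667 − j0.001635) S
|Y| = 0.001765 S → |Z| = 1/|Y| = 566.5 Ω, ∠Z = −∠Y = 67.81°

566.5 Ω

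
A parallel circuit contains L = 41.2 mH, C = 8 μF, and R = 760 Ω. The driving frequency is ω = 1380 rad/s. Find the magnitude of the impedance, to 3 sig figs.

X_L = ωL = 56.9 Ω
X_C = 1/(ωC) = 90.6 Ω
Parallel: admittances add. Y = 1/R + 1/(jωL) + jωC
Y = (0.00132 − j0.00655) S
|Y| = 0.00668 S → |Z| = 1/|Y| = 150 Ω, ∠Z = −∠Y = 78.6°

150 Ω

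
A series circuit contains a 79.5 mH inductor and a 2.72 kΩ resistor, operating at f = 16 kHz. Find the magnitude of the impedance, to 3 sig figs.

ω = 2πf = 100500 rad/s
X_L = ωL = 7990 Ω
Z = 2720 + j7990 Ω
|Z| = √(2720² + 7990²) = 8440 Ω

8440 Ω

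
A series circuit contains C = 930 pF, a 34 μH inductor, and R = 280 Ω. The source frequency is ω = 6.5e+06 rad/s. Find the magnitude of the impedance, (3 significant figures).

285 Ω

X_L = ωL = 221 Ω
X_C = 1/(ωC) = 165 Ω
Net reactance X = X_L − X_C = 55.6 Ω
Z = 280 + j55.6 Ω
|Z| = √(280² + 55.6²) = 285 Ω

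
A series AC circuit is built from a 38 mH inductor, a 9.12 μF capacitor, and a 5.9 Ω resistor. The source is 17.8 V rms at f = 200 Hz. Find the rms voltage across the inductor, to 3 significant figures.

21.3 V

ω = 2πf = 1257 rad/s
X_L = ωL = 47.8 Ω
X_C = 1/(ωC) = 87.3 Ω
Net reactance X = X_L − X_C = -39.5 Ω
Z = 5.90 − j39.5 Ω
|Z| = √(5.90² + 39.5²) = 39.9 Ω
I = V/|Z| = 446 mA
V_L = I·|Z_L| = 0.446 × 47.8 = 21.3 V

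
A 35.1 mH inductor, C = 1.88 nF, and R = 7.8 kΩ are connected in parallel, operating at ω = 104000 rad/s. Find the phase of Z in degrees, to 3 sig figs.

31.5°

X_L = ωL = 3650 Ω
X_C = 1/(ωC) = 5110 Ω
Parallel: admittances add. Y = 1/R + 1/(jωL) + jωC
Y = (0.000128 − j7.84e-05) S
|Y| = 0.000150 S → |Z| = 1/|Y| = 6650 Ω, ∠Z = −∠Y = 31.5°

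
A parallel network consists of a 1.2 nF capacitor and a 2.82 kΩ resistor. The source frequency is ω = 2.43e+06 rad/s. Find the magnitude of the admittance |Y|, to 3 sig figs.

X_C = 1/(ωC) = 343 Ω
Parallel: admittances add. Y = 1/R + jωC
Y = (0.000355 + j0.00292) S
|Y| = 0.00294 S → |Z| = 1/|Y| = 340 Ω, ∠Z = −∠Y = -83.1°

2.94 mS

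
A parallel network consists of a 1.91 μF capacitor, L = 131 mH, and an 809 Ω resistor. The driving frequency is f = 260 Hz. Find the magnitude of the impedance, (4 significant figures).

ω = 2πf = 1634 rad/s
X_L = ωL = 214.0 Ω
X_C = 1/(ωC) = 320.5 Ω
Parallel: admittances add. Y = 1/R + 1/(jωL) + jωC
Y = (0.001236 − j0.001553) S
|Y| = 0.001985 S → |Z| = 1/|Y| = 503.9 Ω, ∠Z = −∠Y = 51.47°

503.9 Ω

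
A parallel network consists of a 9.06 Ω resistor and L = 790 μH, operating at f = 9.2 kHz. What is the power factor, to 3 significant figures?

ω = 2πf = 57810 rad/s
X_L = ωL = 45.7 Ω
Parallel: admittances add. Y = 1/R + 1/(jωL)
Y = (0.110 − j0.0219) S
|Y| = 0.113 S → |Z| = 1/|Y| = 8.89 Ω, ∠Z = −∠Y = 11.2°
cos φ = cos(11.2°) = 0.981

0.981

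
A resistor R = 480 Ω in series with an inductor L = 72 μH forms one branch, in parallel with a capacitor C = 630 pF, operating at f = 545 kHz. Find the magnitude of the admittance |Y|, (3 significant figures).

2.11 mS

ω = 2πf = 3.424e+06 rad/s
X_L = ωL = 247 Ω
X_C = 1/(ωC) = 464 Ω
Branch 1 (R+jX_L): Z₁ = 480 + j247 Ω, |Z₁| = 540 Ω
Branch 2 (−jX_C): Z₂ = −j464 Ω
Parallel: Z = Z₁Z₂/(Z₁+Z₂), |Z| = 475 Ω, ∠Z = -38.5°
|Y| = 1/|Z| = 2.11 mS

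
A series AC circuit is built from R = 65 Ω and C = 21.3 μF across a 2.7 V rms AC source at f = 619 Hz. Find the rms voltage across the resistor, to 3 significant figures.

2.65 V

ω = 2πf = 3889 rad/s
X_C = 1/(ωC) = 12.1 Ω
Z = 65.0 − j12.1 Ω
|Z| = √(65.0² + 12.1²) = 66.1 Ω
I = V/|Z| = 40.8 mA
V_R = I·|Z_R| = 0.0408 × 65.0 = 2.65 V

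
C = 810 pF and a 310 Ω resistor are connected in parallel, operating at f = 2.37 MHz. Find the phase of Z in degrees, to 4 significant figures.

ω = 2πf = 1.489e+07 rad/s
X_C = 1/(ωC) = 82.91 Ω
Parallel: admittances add. Y = 1/R + jωC
Y = (0.003226 + j0.01206) S
|Y| = 0.01249 S → |Z| = 1/|Y| = 80.09 Ω, ∠Z = −∠Y = -75.03°

-75.03°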